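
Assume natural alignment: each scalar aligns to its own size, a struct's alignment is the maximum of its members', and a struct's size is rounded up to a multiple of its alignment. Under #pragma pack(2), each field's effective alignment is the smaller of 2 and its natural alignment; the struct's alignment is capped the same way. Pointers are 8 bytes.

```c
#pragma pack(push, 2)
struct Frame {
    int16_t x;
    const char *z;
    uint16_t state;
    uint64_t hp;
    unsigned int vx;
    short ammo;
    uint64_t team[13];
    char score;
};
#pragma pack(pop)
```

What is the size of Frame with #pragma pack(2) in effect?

132

x at 0 (size 2, align 2) → ends 2
z at 2 (size 8, align 2) → ends 10
state at 10 (size 2, align 2) → ends 12
hp at 12 (size 8, align 2) → ends 20
vx at 20 (size 4, align 2) → ends 24
ammo at 24 (size 2, align 2) → ends 26
team at 26 (size 104, align 2) → ends 130
score at 130 (size 1, align 1) → ends 131
tail pad 1 to reach multiple of 2
total 132 bytes, alignment 2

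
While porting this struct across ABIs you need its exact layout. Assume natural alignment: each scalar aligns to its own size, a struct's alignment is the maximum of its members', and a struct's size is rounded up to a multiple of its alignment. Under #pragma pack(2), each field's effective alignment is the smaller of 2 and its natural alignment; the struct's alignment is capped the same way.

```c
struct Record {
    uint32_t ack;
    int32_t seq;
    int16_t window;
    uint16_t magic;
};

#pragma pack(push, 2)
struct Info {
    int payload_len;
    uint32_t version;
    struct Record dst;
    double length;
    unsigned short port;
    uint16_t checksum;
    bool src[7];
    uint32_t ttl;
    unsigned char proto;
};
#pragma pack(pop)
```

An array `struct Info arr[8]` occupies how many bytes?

Record: @0: ack [4B, align 4] → 4; @4: seq [4B, align 4] → 8; @8: window [2B, align 2] → 10; @10: magic [2B, align 2] → 12; size 12, align 4
@0: payload_len [4B, align 2] → 4
@4: version [4B, align 2] → 8
@8: dst [12B, align 2] → 20
@20: length [8B, align 2] → 28
@28: port [2B, align 2] → 30
@30: checksum [2B, align 2] → 32
@32: src [7B, align 1] → 39
+1 pad (align 2)
@40: ttl [4B, align 2] → 44
@44: proto [1B, align 1] → 45
+1 tail pad (align 2)
size 46, align 2
array of 8: 8 × 46 = 368

368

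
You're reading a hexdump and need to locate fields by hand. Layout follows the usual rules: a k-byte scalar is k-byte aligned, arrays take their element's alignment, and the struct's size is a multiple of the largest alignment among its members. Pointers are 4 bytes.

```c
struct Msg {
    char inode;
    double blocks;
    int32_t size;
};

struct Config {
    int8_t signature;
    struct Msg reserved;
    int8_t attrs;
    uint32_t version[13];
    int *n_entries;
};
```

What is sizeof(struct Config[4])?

384

Msg: inode at 0 (size 1, align 1) → ends 1; pad 7 to align 8 for blocks; blocks at 8 (size 8, align 8) → ends 16; size at 16 (size 4, align 4) → ends 20; tail pad 4 to reach multiple of 8; total 24 bytes, alignment 8
signature at 0 (size 1, align 1) → ends 1
pad 7 to align 8 for reserved
reserved at 8 (size 24, align 8) → ends 32
attrs at 32 (size 1, align 1) → ends 33
pad 3 to align 4 for version
version at 36 (size 52, align 4) → ends 88
n_entries at 88 (size 4, align 4) → ends 92
tail pad 4 to reach multiple of 8
total 96 bytes, alignment 8
array of 4: 4 × 96 = 384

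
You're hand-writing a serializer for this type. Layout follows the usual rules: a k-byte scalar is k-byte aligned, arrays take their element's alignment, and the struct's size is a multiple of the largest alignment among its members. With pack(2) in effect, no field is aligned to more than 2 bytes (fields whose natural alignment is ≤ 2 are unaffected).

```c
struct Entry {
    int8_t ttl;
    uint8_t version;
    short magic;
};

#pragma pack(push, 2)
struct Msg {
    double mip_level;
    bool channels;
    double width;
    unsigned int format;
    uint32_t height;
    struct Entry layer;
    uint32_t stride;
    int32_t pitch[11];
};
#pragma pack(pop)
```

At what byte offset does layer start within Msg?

26

Entry: @0: ttl [1B, align 1] → 1; @1: version [1B, align 1] → 2; @2: magic [2B, align 2] → 4; size 4, align 2
@0: mip_level [8B, align 2] → 8
@8: channels [1B, align 1] → 9
+1 pad (align 2)
@10: width [8B, align 2] → 18
@18: format [4B, align 2] → 22
@22: height [4B, align 2] → 26
@26: layer [4B, align 2] → 30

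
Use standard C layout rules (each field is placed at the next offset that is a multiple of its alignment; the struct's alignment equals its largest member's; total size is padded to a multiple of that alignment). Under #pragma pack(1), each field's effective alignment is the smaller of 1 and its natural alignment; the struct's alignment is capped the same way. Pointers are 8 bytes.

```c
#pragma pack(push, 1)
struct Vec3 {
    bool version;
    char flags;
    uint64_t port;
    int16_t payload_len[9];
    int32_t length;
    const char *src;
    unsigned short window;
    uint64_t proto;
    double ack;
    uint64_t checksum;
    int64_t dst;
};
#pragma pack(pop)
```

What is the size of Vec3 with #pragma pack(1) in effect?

74

@0: version [1B, align 1] → 1
@1: flags [1B, align 1] → 2
@2: port [8B, align 1] → 10
@10: payload_len [18B, align 1] → 28
@28: length [4B, align 1] → 32
@32: src [8B, align 1] → 40
@40: window [2B, align 1] → 42
@42: proto [8B, align 1] → 50
@50: ack [8B, align 1] → 58
@58: checksum [8B, align 1] → 66
@66: dst [8B, align 1] → 74
size 74, align 1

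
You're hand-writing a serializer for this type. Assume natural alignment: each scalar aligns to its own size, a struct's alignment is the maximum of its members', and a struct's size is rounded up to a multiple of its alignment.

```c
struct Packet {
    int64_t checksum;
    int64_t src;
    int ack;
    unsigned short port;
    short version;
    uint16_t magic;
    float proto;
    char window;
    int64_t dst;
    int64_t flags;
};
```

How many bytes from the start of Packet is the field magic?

24

checksum at 0 (size 8, align 8) → ends 8
src at 8 (size 8, align 8) → ends 16
ack at 16 (size 4, align 4) → ends 20
port at 20 (size 2, align 2) → ends 22
version at 22 (size 2, align 2) → ends 24
magic at 24 (size 2, align 2) → ends 26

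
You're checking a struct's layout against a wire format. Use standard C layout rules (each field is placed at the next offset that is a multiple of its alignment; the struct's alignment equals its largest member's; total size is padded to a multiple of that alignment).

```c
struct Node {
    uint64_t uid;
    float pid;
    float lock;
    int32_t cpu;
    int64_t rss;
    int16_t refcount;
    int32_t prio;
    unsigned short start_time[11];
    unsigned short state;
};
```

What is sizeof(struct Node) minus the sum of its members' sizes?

uid at 0 (size 8, align 8) → ends 8
pid at 8 (size 4, align 4) → ends 12
lock at 12 (size 4, align 4) → ends 16
cpu at 16 (size 4, align 4) → ends 20
pad 4 to align 8 for rss
rss at 24 (size 8, align 8) → ends 32
refcount at 32 (size 2, align 2) → ends 34
pad 2 to align 4 for prio
prio at 36 (size 4, align 4) → ends 40
start_time at 40 (size 22, align 2) → ends 62
state at 62 (size 2, align 2) → ends 64
total 64 bytes, alignment 8
data bytes 58, size 64 → padding 6

6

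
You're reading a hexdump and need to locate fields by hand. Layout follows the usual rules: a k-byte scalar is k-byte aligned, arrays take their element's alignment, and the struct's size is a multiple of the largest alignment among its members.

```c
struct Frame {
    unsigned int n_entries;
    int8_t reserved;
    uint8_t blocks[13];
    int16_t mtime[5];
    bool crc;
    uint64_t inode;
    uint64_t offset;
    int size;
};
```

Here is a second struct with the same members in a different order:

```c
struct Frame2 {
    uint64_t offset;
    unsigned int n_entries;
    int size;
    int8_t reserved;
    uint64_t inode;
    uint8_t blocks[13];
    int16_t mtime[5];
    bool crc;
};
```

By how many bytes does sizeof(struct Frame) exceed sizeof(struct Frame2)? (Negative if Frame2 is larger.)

@0: n_entries [4B, align 4] → 4
@4: reserved [1B, align 1] → 5
@5: blocks [13B, align 1] → 18
@18: mtime [10B, align 2] → 28
@28: crc [1B, align 1] → 29
+3 pad (align 8)
@32: inode [8B, align 8] → 40
@40: offset [8B, align 8] → 48
@48: size [4B, align 4] → 52
+4 tail pad (align 8)
size 56, align 8
— Frame2 —
@0: offset [8B, align 8] → 8
@8: n_entries [4B, align 4] → 12
@12: size [4B, align 4] → 16
@16: reserved [1B, align 1] → 17
+7 pad (align 8)
@24: inode [8B, align 8] → 32
@32: blocks [13B, align 1] → 45
+1 pad (align 2)
@46: mtime [10B, align 2] → 56
@56: crc [1B, align 1] → 57
+7 tail pad (align 8)
size 64, align 8
56 − 64 = -8

-8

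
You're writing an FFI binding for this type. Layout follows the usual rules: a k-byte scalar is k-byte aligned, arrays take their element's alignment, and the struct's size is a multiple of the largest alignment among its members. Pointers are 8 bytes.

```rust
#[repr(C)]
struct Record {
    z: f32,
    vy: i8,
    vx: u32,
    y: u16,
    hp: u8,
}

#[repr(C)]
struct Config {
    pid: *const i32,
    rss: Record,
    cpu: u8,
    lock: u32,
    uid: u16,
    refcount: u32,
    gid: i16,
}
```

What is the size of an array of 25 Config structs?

1200

Record: @0: z [4B, align 4] → 4; @4: vy [1B, align 1] → 5; +3 pad (align 4); @8: vx [4B, align 4] → 12; @12: y [2B, align 2] → 14; @14: hp [1B, align 1] → 15; +1 tail pad (align 4); size 16, align 4
@0: pid [8B, align 8] → 8
@8: rss [16B, align 4] → 24
@24: cpu [1B, align 1] → 25
+3 pad (align 4)
@28: lock [4B, align 4] → 32
@32: uid [2B, align 2] → 34
+2 pad (align 4)
@36: refcount [4B, align 4] → 40
@40: gid [2B, align 2] → 42
+6 tail pad (align 8)
size 48, align 8
array of 25: 25 × 48 = 1200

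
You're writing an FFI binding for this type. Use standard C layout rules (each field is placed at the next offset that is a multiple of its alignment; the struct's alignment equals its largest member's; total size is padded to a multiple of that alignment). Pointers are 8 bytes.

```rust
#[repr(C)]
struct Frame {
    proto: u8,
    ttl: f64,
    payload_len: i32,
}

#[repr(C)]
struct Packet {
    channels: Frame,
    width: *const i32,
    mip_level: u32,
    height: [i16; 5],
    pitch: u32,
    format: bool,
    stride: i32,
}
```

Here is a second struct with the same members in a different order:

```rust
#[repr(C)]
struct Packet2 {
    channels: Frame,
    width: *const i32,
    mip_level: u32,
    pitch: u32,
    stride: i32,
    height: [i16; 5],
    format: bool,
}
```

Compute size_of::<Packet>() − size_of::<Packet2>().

8

Frame: 0..1  proto  (1B, 1-aligned); 1..8  -- padding (7B); 8..16  ttl  (8B, 8-aligned); 16..20  payload_len  (4B, 4-aligned); 20..24  -- tail padding (4B); sizeof = 24, alignof = 8
0..24  channels  (24B, 8-aligned)
24..32  width  (8B, 8-aligned)
32..36  mip_level  (4B, 4-aligned)
36..46  height  (10B, 2-aligned)
46..48  -- padding (2B)
48..52  pitch  (4B, 4-aligned)
52..53  format  (1B, 1-aligned)
53..56  -- padding (3B)
56..60  stride  (4B, 4-aligned)
60..64  -- tail padding (4B)
sizeof = 64, alignof = 8
— Packet2 —
0..24  channels  (24B, 8-aligned)
24..32  width  (8B, 8-aligned)
32..36  mip_level  (4B, 4-aligned)
36..40  pitch  (4B, 4-aligned)
40..44  stride  (4B, 4-aligned)
44..54  height  (10B, 2-aligned)
54..55  format  (1B, 1-aligned)
55..56  -- tail padding (1B)
sizeof = 56, alignof = 8
64 − 56 = 8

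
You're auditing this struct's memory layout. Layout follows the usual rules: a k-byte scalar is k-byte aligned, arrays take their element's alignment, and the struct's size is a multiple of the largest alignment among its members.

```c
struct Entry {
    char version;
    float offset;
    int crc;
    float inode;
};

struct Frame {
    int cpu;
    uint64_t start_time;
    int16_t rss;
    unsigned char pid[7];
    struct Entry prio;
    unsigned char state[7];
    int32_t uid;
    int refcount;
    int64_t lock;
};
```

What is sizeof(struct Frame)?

72

Entry: 0..1  version  (1B, 1-aligned); 1..4  -- padding (3B); 4..8  offset  (4B, 4-aligned); 8..12  crc  (4B, 4-aligned); 12..16  inode  (4B, 4-aligned); sizeof = 16, alignof = 4
0..4  cpu  (4B, 4-aligned)
4..8  -- padding (4B)
8..16  start_time  (8B, 8-aligned)
16..18  rss  (2B, 2-aligned)
18..25  pid  (7B, 1-aligned)
25..28  -- padding (3B)
28..44  prio  (16B, 4-aligned)
44..51  state  (7B, 1-aligned)
51..52  -- padding (1B)
52..56  uid  (4B, 4-aligned)
56..60  refcount  (4B, 4-aligned)
60..64  -- padding (4B)
64..72  lock  (8B, 8-aligned)
sizeof = 72, alignof = 8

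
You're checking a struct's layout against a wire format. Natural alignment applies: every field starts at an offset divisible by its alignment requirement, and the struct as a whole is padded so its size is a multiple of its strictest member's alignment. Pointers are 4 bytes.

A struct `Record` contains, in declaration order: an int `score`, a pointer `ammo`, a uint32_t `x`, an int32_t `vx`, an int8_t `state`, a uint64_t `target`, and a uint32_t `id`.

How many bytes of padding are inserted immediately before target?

7

0..4  score  (4B, 4-aligned)
4..8  ammo  (4B, 4-aligned)
8..12  x  (4B, 4-aligned)
12..16  vx  (4B, 4-aligned)
16..17  state  (1B, 1-aligned)
17..24  -- padding (7B)
24..32  target  (8B, 8-aligned)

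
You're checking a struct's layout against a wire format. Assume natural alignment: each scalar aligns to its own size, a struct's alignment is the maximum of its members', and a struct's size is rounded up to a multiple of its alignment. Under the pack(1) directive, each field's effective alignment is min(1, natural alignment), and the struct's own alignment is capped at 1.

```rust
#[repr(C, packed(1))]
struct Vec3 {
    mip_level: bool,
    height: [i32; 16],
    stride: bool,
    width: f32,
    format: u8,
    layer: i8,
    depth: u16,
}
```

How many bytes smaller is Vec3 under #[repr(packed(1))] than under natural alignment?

natural layout:
  @0: mip_level [1B, align 1] → 1
  +3 pad (align 4)
  @4: height [64B, align 4] → 68
  @68: stride [1B, align 1] → 69
  +3 pad (align 4)
  @72: width [4B, align 4] → 76
  @76: format [1B, align 1] → 77
  @77: layer [1B, align 1] → 78
  @78: depth [2B, align 2] → 80
  size 80, align 4
packed(1) layout:
  @0: mip_level [1B, align 1] → 1
  @1: height [64B, align 1] → 65
  @65: stride [1B, align 1] → 66
  @66: width [4B, align 1] → 70
  @70: format [1B, align 1] → 71
  @71: layer [1B, align 1] → 72
  @72: depth [2B, align 1] → 74
  size 74, align 1
80 − 74 = 6

6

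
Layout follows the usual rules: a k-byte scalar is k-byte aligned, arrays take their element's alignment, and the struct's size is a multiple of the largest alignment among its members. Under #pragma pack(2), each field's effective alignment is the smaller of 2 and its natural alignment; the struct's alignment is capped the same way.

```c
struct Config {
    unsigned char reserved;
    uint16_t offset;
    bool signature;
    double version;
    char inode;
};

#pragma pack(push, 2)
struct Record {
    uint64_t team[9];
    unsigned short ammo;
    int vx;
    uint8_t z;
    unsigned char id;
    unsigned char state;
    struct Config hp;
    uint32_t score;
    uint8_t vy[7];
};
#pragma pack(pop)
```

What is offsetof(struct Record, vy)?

Config: @0: reserved [1B, align 1] → 1; +1 pad (align 2); @2: offset [2B, align 2] → 4; @4: signature [1B, align 1] → 5; +3 pad (align 8); @8: version [8B, align 8] → 16; @16: inode [1B, align 1] → 17; +7 tail pad (align 8); size 24, align 8
@0: team [72B, align 2] → 72
@72: ammo [2B, align 2] → 74
@74: vx [4B, align 2] → 78
@78: z [1B, align 1] → 79
@79: id [1B, align 1] → 80
@80: state [1B, align 1] → 81
+1 pad (align 2)
@82: hp [24B, align 2] → 106
@106: score [4B, align 2] → 110
@110: vy [7B, align 1] → 117

110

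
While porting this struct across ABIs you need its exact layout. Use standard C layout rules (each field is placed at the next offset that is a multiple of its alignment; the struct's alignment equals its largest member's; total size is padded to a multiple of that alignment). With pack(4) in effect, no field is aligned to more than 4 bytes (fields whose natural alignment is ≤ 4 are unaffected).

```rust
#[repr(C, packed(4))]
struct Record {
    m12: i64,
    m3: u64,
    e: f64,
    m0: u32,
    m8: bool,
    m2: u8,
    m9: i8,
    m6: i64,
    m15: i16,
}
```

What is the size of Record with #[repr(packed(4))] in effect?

44

@0: m12 [8B, align 4] → 8
@8: m3 [8B, align 4] → 16
@16: e [8B, align 4] → 24
@24: m0 [4B, align 4] → 28
@28: m8 [1B, align 1] → 29
@29: m2 [1B, align 1] → 30
@30: m9 [1B, align 1] → 31
+1 pad (align 4)
@32: m6 [8B, align 4] → 40
@40: m15 [2B, align 2] → 42
+2 tail pad (align 4)
size 44, align 4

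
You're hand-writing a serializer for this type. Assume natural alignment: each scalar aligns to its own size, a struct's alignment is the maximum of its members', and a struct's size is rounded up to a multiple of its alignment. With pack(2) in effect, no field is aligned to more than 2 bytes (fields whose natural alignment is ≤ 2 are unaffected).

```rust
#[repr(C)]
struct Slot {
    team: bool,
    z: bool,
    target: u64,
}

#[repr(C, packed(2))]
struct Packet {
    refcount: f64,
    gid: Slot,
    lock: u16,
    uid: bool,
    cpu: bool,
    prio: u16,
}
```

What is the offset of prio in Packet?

Slot: 0..1  team  (1B, 1-aligned); 1..2  z  (1B, 1-aligned); 2..8  -- padding (6B); 8..16  target  (8B, 8-aligned); sizeof = 16, alignof = 8
0..8  refcount  (8B, 2-aligned)
8..24  gid  (16B, 2-aligned)
24..26  lock  (2B, 2-aligned)
26..27  uid  (1B, 1-aligned)
27..28  cpu  (1B, 1-aligned)
28..30  prio  (2B, 2-aligned)

28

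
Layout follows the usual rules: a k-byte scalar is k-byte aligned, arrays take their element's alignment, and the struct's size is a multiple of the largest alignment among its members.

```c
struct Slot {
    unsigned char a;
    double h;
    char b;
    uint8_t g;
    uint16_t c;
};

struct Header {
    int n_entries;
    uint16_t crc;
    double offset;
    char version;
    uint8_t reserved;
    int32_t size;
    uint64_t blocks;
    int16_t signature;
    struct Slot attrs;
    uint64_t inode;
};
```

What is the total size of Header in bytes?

Slot: a at 0 (size 1, align 1) → ends 1; pad 7 to align 8 for h; h at 8 (size 8, align 8) → ends 16; b at 16 (size 1, align 1) → ends 17; g at 17 (size 1, align 1) → ends 18; c at 18 (size 2, align 2) → ends 20; tail pad 4 to reach multiple of 8; total 24 bytes, alignment 8
n_entries at 0 (size 4, align 4) → ends 4
crc at 4 (size 2, align 2) → ends 6
pad 2 to align 8 for offset
offset at 8 (size 8, align 8) → ends 16
version at 16 (size 1, align 1) → ends 17
reserved at 17 (size 1, align 1) → ends 18
pad 2 to align 4 for size
size at 20 (size 4, align 4) → ends 24
blocks at 24 (size 8, align 8) → ends 32
signature at 32 (size 2, align 2) → ends 34
pad 6 to align 8 for attrs
attrs at 40 (size 24, align 8) → ends 64
inode at 64 (size 8, align 8) → ends 72
total 72 bytes, alignment 8

72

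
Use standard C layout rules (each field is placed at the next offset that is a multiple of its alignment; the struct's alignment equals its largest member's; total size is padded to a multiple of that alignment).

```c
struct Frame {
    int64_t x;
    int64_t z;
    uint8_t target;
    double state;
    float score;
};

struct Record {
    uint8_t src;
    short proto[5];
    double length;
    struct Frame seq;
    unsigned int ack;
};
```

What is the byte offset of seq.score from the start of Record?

56

Frame: x at 0 (size 8, align 8) → ends 8; z at 8 (size 8, align 8) → ends 16; target at 16 (size 1, align 1) → ends 17; pad 7 to align 8 for state; state at 24 (size 8, align 8) → ends 32; score at 32 (size 4, align 4) → ends 36; tail pad 4 to reach multiple of 8; total 40 bytes, alignment 8
src at 0 (size 1, align 1) → ends 1
pad 1 to align 2 for proto
proto at 2 (size 10, align 2) → ends 12
pad 4 to align 8 for length
length at 16 (size 8, align 8) → ends 24
seq at 24 (size 40, align 8) → ends 64
within Frame: score at 32
24 + 32 = 56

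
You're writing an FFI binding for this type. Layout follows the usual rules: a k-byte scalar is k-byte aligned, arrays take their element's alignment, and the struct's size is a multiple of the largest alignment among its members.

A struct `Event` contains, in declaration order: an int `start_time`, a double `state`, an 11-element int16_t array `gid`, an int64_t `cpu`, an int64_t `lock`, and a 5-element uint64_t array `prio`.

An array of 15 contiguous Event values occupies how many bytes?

0..4  start_time  (4B, 4-aligned)
4..8  -- padding (4B)
8..16  state  (8B, 8-aligned)
16..38  gid  (22B, 2-aligned)
38..40  -- padding (2B)
40..48  cpu  (8B, 8-aligned)
48..56  lock  (8B, 8-aligned)
56..96  prio  (40B, 8-aligned)
sizeof = 96, alignof = 8
array of 15: 15 × 96 = 1440

1440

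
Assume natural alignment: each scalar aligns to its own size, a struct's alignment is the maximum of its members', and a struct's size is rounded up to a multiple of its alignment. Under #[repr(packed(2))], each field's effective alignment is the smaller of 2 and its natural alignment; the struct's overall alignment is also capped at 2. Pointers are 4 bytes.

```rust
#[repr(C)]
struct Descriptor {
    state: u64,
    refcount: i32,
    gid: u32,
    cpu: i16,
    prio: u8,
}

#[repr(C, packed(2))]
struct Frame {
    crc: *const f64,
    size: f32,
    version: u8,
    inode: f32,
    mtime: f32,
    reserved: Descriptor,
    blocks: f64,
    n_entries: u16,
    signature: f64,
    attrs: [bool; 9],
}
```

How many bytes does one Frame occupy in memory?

Descriptor: state at 0 (size 8, align 8) → ends 8; refcount at 8 (size 4, align 4) → ends 12; gid at 12 (size 4, align 4) → ends 16; cpu at 16 (size 2, align 2) → ends 18; prio at 18 (size 1, align 1) → ends 19; tail pad 5 to reach multiple of 8; total 24 bytes, alignment 8
crc at 0 (size 4, align 2) → ends 4
size at 4 (size 4, align 2) → ends 8
version at 8 (size 1, align 1) → ends 9
pad 1 to align 2 for inode
inode at 10 (size 4, align 2) → ends 14
mtime at 14 (size 4, align 2) → ends 18
reserved at 18 (size 24, align 2) → ends 42
blocks at 42 (size 8, align 2) → ends 50
n_entries at 50 (size 2, align 2) → ends 52
signature at 52 (size 8, align 2) → ends 60
attrs at 60 (size 9, align 1) → ends 69
tail pad 1 to reach multiple of 2
total 70 bytes, alignment 2

70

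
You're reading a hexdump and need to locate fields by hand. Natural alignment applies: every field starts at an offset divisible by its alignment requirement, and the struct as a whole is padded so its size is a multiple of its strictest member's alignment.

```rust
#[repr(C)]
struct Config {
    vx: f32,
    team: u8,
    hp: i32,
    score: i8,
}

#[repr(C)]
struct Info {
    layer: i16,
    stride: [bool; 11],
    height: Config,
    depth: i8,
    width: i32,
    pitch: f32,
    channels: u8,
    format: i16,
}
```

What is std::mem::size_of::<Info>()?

48 bytes

Config: vx at 0 (size 4, align 4) → ends 4; team at 4 (size 1, align 1) → ends 5; pad 3 to align 4 for hp; hp at 8 (size 4, align 4) → ends 12; score at 12 (size 1, align 1) → ends 13; tail pad 3 to reach multiple of 4; total 16 bytes, alignment 4
layer at 0 (size 2, align 2) → ends 2
stride at 2 (size 11, align 1) → ends 13
pad 3 to align 4 for height
height at 16 (size 16, align 4) → ends 32
depth at 32 (size 1, align 1) → ends 33
pad 3 to align 4 for width
width at 36 (size 4, align 4) → ends 40
pitch at 40 (size 4, align 4) → ends 44
channels at 44 (size 1, align 1) → ends 45
pad 1 to align 2 for format
format at 46 (size 2, align 2) → ends 48
total 48 bytes, alignment 4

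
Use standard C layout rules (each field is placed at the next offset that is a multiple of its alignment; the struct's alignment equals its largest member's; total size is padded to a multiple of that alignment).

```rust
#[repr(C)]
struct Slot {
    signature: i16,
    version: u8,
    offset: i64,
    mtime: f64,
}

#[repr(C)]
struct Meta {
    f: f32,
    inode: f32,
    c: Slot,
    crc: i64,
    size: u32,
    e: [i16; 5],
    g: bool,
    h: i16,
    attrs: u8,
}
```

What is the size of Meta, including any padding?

Slot: signature at 0 (size 2, align 2) → ends 2; version at 2 (size 1, align 1) → ends 3; pad 5 to align 8 for offset; offset at 8 (size 8, align 8) → ends 16; mtime at 16 (size 8, align 8) → ends 24; total 24 bytes, alignment 8
f at 0 (size 4, align 4) → ends 4
inode at 4 (size 4, align 4) → ends 8
c at 8 (size 24, align 8) → ends 32
crc at 32 (size 8, align 8) → ends 40
size at 40 (size 4, align 4) → ends 44
e at 44 (size 10, align 2) → ends 54
g at 54 (size 1, align 1) → ends 55
pad 1 to align 2 for h
h at 56 (size 2, align 2) → ends 58
attrs at 58 (size 1, align 1) → ends 59
tail pad 5 to reach multiple of 8
total 64 bytes, alignment 8

64 bytes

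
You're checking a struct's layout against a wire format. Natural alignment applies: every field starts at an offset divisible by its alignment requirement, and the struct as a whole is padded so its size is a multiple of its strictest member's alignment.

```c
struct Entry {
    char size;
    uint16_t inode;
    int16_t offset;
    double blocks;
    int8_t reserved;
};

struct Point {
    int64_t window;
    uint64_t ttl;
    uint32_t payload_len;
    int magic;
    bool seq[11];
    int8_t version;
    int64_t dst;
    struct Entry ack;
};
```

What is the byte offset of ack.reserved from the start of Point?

Entry: size at 0 (size 1, align 1) → ends 1; pad 1 to align 2 for inode; inode at 2 (size 2, align 2) → ends 4; offset at 4 (size 2, align 2) → ends 6; pad 2 to align 8 for blocks; blocks at 8 (size 8, align 8) → ends 16; reserved at 16 (size 1, align 1) → ends 17; tail pad 7 to reach multiple of 8; total 24 bytes, alignment 8
window at 0 (size 8, align 8) → ends 8
ttl at 8 (size 8, align 8) → ends 16
payload_len at 16 (size 4, align 4) → ends 20
magic at 20 (size 4, align 4) → ends 24
seq at 24 (size 11, align 1) → ends 35
version at 35 (size 1, align 1) → ends 36
pad 4 to align 8 for dst
dst at 40 (size 8, align 8) → ends 48
ack at 48 (size 24, align 8) → ends 72
within Entry: reserved at 16
48 + 16 = 64

64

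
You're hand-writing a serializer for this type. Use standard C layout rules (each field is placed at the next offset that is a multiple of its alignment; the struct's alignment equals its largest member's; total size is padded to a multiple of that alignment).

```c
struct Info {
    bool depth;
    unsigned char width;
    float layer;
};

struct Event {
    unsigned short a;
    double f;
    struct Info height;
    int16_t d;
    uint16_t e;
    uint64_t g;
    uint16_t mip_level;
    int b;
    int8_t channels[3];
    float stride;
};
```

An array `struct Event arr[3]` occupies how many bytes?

Info: depth at 0 (size 1, align 1) → ends 1; width at 1 (size 1, align 1) → ends 2; pad 2 to align 4 for layer; layer at 4 (size 4, align 4) → ends 8; total 8 bytes, alignment 4
a at 0 (size 2, align 2) → ends 2
pad 6 to align 8 for f
f at 8 (size 8, align 8) → ends 16
height at 16 (size 8, align 4) → ends 24
d at 24 (size 2, align 2) → ends 26
e at 26 (size 2, align 2) → ends 28
pad 4 to align 8 for g
g at 32 (size 8, align 8) → ends 40
mip_level at 40 (size 2, align 2) → ends 42
pad 2 to align 4 for b
b at 44 (size 4, align 4) → ends 48
channels at 48 (size 3, align 1) → ends 51
pad 1 to align 4 for stride
stride at 52 (size 4, align 4) → ends 56
total 56 bytes, alignment 8
array of 3: 3 × 56 = 168

168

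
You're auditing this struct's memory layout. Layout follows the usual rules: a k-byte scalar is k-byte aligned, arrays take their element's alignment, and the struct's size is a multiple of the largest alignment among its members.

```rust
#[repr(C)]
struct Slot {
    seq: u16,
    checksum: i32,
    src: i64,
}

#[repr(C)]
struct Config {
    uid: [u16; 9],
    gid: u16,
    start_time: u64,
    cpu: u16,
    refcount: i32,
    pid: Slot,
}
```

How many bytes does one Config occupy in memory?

56 bytes

Slot: 0..2  seq  (2B, 2-aligned); 2..4  -- padding (2B); 4..8  checksum  (4B, 4-aligned); 8..16  src  (8B, 8-aligned); sizeof = 16, alignof = 8
0..18  uid  (18B, 2-aligned)
18..20  gid  (2B, 2-aligned)
20..24  -- padding (4B)
24..32  start_time  (8B, 8-aligned)
32..34  cpu  (2B, 2-aligned)
34..36  -- padding (2B)
36..40  refcount  (4B, 4-aligned)
40..56  pid  (16B, 8-aligned)
sizeof = 56, alignof = 8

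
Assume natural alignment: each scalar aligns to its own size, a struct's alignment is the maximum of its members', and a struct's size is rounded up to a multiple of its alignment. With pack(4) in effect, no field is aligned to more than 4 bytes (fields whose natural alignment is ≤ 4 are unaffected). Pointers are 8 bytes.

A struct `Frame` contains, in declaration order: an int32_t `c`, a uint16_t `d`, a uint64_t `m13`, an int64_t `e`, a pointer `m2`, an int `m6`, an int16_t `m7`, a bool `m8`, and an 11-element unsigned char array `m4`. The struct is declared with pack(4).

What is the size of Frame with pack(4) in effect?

52

@0: c [4B, align 4] → 4
@4: d [2B, align 2] → 6
+2 pad (align 4)
@8: m13 [8B, align 4] → 16
@16: e [8B, align 4] → 24
@24: m2 [8B, align 4] → 32
@32: m6 [4B, align 4] → 36
@36: m7 [2B, align 2] → 38
@38: m8 [1B, align 1] → 39
@39: m4 [11B, align 1] → 50
+2 tail pad (align 4)
size 52, align 4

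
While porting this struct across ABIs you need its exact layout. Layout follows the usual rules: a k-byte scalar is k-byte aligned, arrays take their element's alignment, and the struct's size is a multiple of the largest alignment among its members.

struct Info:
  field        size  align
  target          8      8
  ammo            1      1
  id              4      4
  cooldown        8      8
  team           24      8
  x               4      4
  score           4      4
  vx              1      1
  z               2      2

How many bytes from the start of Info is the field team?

@0: target [8B, align 8] → 8
@8: ammo [1B, align 1] → 9
+3 pad (align 4)
@12: id [4B, align 4] → 16
@16: cooldown [8B, align 8] → 24
@24: team [24B, align 8] → 48

24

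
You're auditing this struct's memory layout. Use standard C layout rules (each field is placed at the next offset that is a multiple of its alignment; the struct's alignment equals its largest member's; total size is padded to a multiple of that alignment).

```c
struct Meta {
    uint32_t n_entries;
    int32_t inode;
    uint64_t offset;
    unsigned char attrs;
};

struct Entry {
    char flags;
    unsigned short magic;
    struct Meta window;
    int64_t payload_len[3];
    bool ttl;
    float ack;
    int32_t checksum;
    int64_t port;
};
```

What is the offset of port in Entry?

72

Meta: n_entries at 0 (size 4, align 4) → ends 4; inode at 4 (size 4, align 4) → ends 8; offset at 8 (size 8, align 8) → ends 16; attrs at 16 (size 1, align 1) → ends 17; tail pad 7 to reach multiple of 8; total 24 bytes, alignment 8
flags at 0 (size 1, align 1) → ends 1
pad 1 to align 2 for magic
magic at 2 (size 2, align 2) → ends 4
pad 4 to align 8 for window
window at 8 (size 24, align 8) → ends 32
payload_len at 32 (size 24, align 8) → ends 56
ttl at 56 (size 1, align 1) → ends 57
pad 3 to align 4 for ack
ack at 60 (size 4, align 4) → ends 64
checksum at 64 (size 4, align 4) → ends 68
pad 4 to align 8 for port
port at 72 (size 8, align 8) → ends 80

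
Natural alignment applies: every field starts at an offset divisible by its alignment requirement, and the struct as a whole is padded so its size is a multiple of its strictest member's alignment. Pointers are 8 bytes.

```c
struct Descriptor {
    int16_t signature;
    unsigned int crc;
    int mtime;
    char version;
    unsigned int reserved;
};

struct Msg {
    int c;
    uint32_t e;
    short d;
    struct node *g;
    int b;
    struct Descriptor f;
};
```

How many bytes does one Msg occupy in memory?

Descriptor: signature at 0 (size 2, align 2) → ends 2; pad 2 to align 4 for crc; crc at 4 (size 4, align 4) → ends 8; mtime at 8 (size 4, align 4) → ends 12; version at 12 (size 1, align 1) → ends 13; pad 3 to align 4 for reserved; reserved at 16 (size 4, align 4) → ends 20; total 20 bytes, alignment 4
c at 0 (size 4, align 4) → ends 4
e at 4 (size 4, align 4) → ends 8
d at 8 (size 2, align 2) → ends 10
pad 6 to align 8 for g
g at 16 (size 8, align 8) → ends 24
b at 24 (size 4, align 4) → ends 28
f at 28 (size 20, align 4) → ends 48
total 48 bytes, alignment 8

48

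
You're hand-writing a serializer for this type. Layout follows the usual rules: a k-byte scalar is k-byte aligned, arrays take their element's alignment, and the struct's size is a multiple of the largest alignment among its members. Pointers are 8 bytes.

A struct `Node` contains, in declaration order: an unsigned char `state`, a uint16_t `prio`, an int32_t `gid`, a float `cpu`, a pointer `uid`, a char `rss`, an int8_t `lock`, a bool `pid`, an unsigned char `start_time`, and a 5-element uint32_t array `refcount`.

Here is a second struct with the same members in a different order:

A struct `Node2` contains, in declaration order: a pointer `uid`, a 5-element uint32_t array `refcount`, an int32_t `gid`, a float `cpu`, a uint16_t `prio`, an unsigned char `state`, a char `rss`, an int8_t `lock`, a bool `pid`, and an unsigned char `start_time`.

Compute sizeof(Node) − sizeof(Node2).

state at 0 (size 1, align 1) → ends 1
pad 1 to align 2 for prio
prio at 2 (size 2, align 2) → ends 4
gid at 4 (size 4, align 4) → ends 8
cpu at 8 (size 4, align 4) → ends 12
pad 4 to align 8 for uid
uid at 16 (size 8, align 8) → ends 24
rss at 24 (size 1, align 1) → ends 25
lock at 25 (size 1, align 1) → ends 26
pid at 26 (size 1, align 1) → ends 27
start_time at 27 (size 1, align 1) → ends 28
refcount at 28 (size 20, align 4) → ends 48
total 48 bytes, alignment 8
— Node2 —
uid at 0 (size 8, align 8) → ends 8
refcount at 8 (size 20, align 4) → ends 28
gid at 28 (size 4, align 4) → ends 32
cpu at 32 (size 4, align 4) → ends 36
prio at 36 (size 2, align 2) → ends 38
state at 38 (size 1, align 1) → ends 39
rss at 39 (size 1, align 1) → ends 40
lock at 40 (size 1, align 1) → ends 41
pid at 41 (size 1, align 1) → ends 42
start_time at 42 (size 1, align 1) → ends 43
tail pad 5 to reach multiple of 8
total 48 bytes, alignment 8
48 − 48 = 0

0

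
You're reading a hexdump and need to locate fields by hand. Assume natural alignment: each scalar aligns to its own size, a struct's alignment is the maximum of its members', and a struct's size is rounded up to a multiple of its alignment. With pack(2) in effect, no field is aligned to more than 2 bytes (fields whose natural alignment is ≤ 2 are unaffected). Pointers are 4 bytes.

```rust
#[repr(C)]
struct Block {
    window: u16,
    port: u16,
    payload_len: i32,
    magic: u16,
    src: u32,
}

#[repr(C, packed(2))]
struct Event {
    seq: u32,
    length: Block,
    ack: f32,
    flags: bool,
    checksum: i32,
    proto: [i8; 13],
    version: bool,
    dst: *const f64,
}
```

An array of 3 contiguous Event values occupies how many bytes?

Block: @0: window [2B, align 2] → 2; @2: port [2B, align 2] → 4; @4: payload_len [4B, align 4] → 8; @8: magic [2B, align 2] → 10; +2 pad (align 4); @12: src [4B, align 4] → 16; size 16, align 4
@0: seq [4B, align 2] → 4
@4: length [16B, align 2] → 20
@20: ack [4B, align 2] → 24
@24: flags [1B, align 1] → 25
+1 pad (align 2)
@26: checksum [4B, align 2] → 30
@30: proto [13B, align 1] → 43
@43: version [1B, align 1] → 44
@44: dst [4B, align 2] → 48
size 48, align 2
array of 3: 3 × 48 = 144

144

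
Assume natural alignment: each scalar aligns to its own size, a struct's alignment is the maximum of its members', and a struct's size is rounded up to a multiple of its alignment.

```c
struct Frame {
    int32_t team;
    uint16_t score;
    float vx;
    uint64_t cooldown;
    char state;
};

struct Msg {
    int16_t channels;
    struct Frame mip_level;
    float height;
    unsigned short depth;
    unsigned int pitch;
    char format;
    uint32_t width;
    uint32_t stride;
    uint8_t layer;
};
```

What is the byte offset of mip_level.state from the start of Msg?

Frame: 0..4  team  (4B, 4-aligned); 4..6  score  (2B, 2-aligned); 6..8  -- padding (2B); 8..12  vx  (4B, 4-aligned); 12..16  -- padding (4B); 16..24  cooldown  (8B, 8-aligned); 24..25  state  (1B, 1-aligned); 25..32  -- tail padding (7B); sizeof = 32, alignof = 8
0..2  channels  (2B, 2-aligned)
2..8  -- padding (6B)
8..40  mip_level  (32B, 8-aligned)
within Frame: state at 24
8 + 24 = 32

32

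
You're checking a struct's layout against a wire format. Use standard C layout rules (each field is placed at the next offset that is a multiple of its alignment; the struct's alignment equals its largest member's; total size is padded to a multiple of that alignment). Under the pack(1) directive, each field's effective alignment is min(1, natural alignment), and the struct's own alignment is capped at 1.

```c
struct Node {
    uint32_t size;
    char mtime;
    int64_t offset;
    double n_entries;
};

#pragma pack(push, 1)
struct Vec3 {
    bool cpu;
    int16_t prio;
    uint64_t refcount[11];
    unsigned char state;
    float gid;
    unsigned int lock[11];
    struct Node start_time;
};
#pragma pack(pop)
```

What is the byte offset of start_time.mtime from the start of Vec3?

Node: @0: size [4B, align 4] → 4; @4: mtime [1B, align 1] → 5; +3 pad (align 8); @8: offset [8B, align 8] → 16; @16: n_entries [8B, align 8] → 24; size 24, align 8
@0: cpu [1B, align 1] → 1
@1: prio [2B, align 1] → 3
@3: refcount [88B, align 1] → 91
@91: state [1B, align 1] → 92
@92: gid [4B, align 1] → 96
@96: lock [44B, align 1] → 140
@140: start_time [24B, align 1] → 164
within Node: mtime at 4
140 + 4 = 144

144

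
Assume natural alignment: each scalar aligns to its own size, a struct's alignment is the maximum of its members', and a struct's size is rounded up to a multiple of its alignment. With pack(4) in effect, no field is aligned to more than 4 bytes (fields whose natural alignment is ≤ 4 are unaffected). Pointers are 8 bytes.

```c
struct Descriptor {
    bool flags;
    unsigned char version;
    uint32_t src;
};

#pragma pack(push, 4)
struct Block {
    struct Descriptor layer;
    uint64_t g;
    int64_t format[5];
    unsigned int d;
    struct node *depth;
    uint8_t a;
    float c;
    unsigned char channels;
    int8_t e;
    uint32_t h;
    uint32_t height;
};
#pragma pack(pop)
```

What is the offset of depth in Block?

60

Descriptor: 0..1  flags  (1B, 1-aligned); 1..2  version  (1B, 1-aligned); 2..4  -- padding (2B); 4..8  src  (4B, 4-aligned); sizeof = 8, alignof = 4
0..8  layer  (8B, 4-aligned)
8..16  g  (8B, 4-aligned)
16..56  format  (40B, 4-aligned)
56..60  d  (4B, 4-aligned)
60..68  depth  (8B, 4-aligned)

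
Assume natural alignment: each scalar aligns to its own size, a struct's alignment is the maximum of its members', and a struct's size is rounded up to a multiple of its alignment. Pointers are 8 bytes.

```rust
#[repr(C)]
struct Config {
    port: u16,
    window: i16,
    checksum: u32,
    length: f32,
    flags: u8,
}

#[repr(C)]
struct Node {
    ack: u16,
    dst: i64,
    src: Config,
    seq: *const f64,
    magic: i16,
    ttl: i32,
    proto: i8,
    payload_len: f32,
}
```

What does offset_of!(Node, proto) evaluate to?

48

Config: @0: port [2B, align 2] → 2; @2: window [2B, align 2] → 4; @4: checksum [4B, align 4] → 8; @8: length [4B, align 4] → 12; @12: flags [1B, align 1] → 13; +3 tail pad (align 4); size 16, align 4
@0: ack [2B, align 2] → 2
+6 pad (align 8)
@8: dst [8B, align 8] → 16
@16: src [16B, align 4] → 32
@32: seq [8B, align 8] → 40
@40: magic [2B, align 2] → 42
+2 pad (align 4)
@44: ttl [4B, align 4] → 48
@48: proto [1B, align 1] → 49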